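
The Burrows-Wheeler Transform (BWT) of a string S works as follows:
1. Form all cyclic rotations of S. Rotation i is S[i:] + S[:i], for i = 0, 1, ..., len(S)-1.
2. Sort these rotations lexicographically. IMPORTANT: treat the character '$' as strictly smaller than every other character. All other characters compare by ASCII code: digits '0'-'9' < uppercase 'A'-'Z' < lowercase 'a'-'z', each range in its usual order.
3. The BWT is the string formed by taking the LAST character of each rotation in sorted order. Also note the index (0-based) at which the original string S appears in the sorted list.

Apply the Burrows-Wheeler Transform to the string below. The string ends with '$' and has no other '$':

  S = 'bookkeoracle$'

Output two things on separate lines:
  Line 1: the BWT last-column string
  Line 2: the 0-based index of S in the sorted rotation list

Answer: er$alkkocobeo
2

Derivation:
All 13 rotations (rotation i = S[i:]+S[:i]):
  rot[0] = bookkeoracle$
  rot[1] = ookkeoracle$b
  rot[2] = okkeoracle$bo
  rot[3] = kkeoracle$boo
  rot[4] = keoracle$book
  rot[5] = eoracle$bookk
  rot[6] = oracle$bookke
  rot[7] = racle$bookkeo
  rot[8] = acle$bookkeor
  rot[9] = cle$bookkeora
  rot[10] = le$bookkeorac
  rot[11] = e$bookkeoracl
  rot[12] = $bookkeoracle
Sorted (with $ < everything):
  sorted[0] = $bookkeoracle  (last char: 'e')
  sorted[1] = acle$bookkeor  (last char: 'r')
  sorted[2] = bookkeoracle$  (last char: '$')
  sorted[3] = cle$bookkeora  (last char: 'a')
  sorted[4] = e$bookkeoracl  (last char: 'l')
  sorted[5] = eoracle$bookk  (last char: 'k')
  sorted[6] = keoracle$book  (last char: 'k')
  sorted[7] = kkeoracle$boo  (last char: 'o')
  sorted[8] = le$bookkeorac  (last char: 'c')
  sorted[9] = okkeoracle$bo  (last char: 'o')
  sorted[10] = ookkeoracle$b  (last char: 'b')
  sorted[11] = oracle$bookke  (last char: 'e')
  sorted[12] = racle$bookkeo  (last char: 'o')
Last column: er$alkkocobeo
Original string S is at sorted index 2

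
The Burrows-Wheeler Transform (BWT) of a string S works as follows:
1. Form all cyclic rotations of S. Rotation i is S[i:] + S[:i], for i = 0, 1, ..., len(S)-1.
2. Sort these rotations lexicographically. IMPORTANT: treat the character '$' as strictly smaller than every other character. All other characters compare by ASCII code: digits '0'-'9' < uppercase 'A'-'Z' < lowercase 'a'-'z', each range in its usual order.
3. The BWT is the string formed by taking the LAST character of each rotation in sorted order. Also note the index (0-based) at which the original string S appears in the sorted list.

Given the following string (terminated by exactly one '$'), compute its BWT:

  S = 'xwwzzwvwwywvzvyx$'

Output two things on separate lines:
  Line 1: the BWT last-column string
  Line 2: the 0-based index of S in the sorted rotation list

Answer: xwzwzyvxwwy$wvvzw
11

Derivation:
All 17 rotations (rotation i = S[i:]+S[:i]):
  rot[0] = xwwzzwvwwywvzvyx$
  rot[1] = wwzzwvwwywvzvyx$x
  rot[2] = wzzwvwwywvzvyx$xw
  rot[3] = zzwvwwywvzvyx$xww
  rot[4] = zwvwwywvzvyx$xwwz
  rot[5] = wvwwywvzvyx$xwwzz
  rot[6] = vwwywvzvyx$xwwzzw
  rot[7] = wwywvzvyx$xwwzzwv
  rot[8] = wywvzvyx$xwwzzwvw
  rot[9] = ywvzvyx$xwwzzwvww
  rot[10] = wvzvyx$xwwzzwvwwy
  rot[11] = vzvyx$xwwzzwvwwyw
  rot[12] = zvyx$xwwzzwvwwywv
  rot[13] = vyx$xwwzzwvwwywvz
  rot[14] = yx$xwwzzwvwwywvzv
  rot[15] = x$xwwzzwvwwywvzvy
  rot[16] = $xwwzzwvwwywvzvyx
Sorted (with $ < everything):
  sorted[0] = $xwwzzwvwwywvzvyx  (last char: 'x')
  sorted[1] = vwwywvzvyx$xwwzzw  (last char: 'w')
  sorted[2] = vyx$xwwzzwvwwywvz  (last char: 'z')
  sorted[3] = vzvyx$xwwzzwvwwyw  (last char: 'w')
  sorted[4] = wvwwywvzvyx$xwwzz  (last char: 'z')
  sorted[5] = wvzvyx$xwwzzwvwwy  (last char: 'y')
  sorted[6] = wwywvzvyx$xwwzzwv  (last char: 'v')
  sorted[7] = wwzzwvwwywvzvyx$x  (last char: 'x')
  sorted[8] = wywvzvyx$xwwzzwvw  (last char: 'w')
  sorted[9] = wzzwvwwywvzvyx$xw  (last char: 'w')
  sorted[10] = x$xwwzzwvwwywvzvy  (last char: 'y')
  sorted[11] = xwwzzwvwwywvzvyx$  (last char: '$')
  sorted[12] = ywvzvyx$xwwzzwvww  (last char: 'w')
  sorted[13] = yx$xwwzzwvwwywvzv  (last char: 'v')
  sorted[14] = zvyx$xwwzzwvwwywv  (last char: 'v')
  sorted[15] = zwvwwywvzvyx$xwwz  (last char: 'z')
  sorted[16] = zzwvwwywvzvyx$xww  (last char: 'w')
Last column: xwzwzyvxwwy$wvvzw
Original string S is at sorted index 11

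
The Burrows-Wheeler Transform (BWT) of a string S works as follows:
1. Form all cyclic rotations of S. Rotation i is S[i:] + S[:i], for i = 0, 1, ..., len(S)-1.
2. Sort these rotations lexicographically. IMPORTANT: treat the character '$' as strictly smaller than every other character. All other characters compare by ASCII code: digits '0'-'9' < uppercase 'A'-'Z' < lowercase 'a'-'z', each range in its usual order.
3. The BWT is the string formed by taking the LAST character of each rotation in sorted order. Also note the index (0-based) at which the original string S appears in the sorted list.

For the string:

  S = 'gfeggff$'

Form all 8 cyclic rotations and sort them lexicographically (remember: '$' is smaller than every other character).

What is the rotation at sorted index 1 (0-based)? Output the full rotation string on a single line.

All 8 rotations (rotation i = S[i:]+S[:i]):
  rot[0] = gfeggff$
  rot[1] = feggff$g
  rot[2] = eggff$gf
  rot[3] = ggff$gfe
  rot[4] = gff$gfeg
  rot[5] = ff$gfegg
  rot[6] = f$gfeggf
  rot[7] = $gfeggff
Sorted (with $ < everything):
  sorted[0] = $gfeggff
  sorted[1] = eggff$gf
  sorted[2] = f$gfeggf
  sorted[3] = feggff$g
  sorted[4] = ff$gfegg
  sorted[5] = gfeggff$
  sorted[6] = gff$gfeg
  sorted[7] = ggff$gfe
sorted[1] = eggff$gf

Answer: eggff$gf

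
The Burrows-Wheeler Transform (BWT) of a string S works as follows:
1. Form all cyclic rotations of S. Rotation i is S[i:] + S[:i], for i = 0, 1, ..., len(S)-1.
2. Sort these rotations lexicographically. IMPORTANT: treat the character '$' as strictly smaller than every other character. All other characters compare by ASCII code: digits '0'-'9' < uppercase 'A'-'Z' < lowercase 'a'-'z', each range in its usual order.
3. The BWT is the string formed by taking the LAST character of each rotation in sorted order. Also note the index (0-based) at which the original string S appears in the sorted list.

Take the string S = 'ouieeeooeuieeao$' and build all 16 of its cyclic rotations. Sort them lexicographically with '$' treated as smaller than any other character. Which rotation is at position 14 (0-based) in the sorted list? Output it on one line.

Answer: uieeao$ouieeeooe

Derivation:
All 16 rotations (rotation i = S[i:]+S[:i]):
  rot[0] = ouieeeooeuieeao$
  rot[1] = uieeeooeuieeao$o
  rot[2] = ieeeooeuieeao$ou
  rot[3] = eeeooeuieeao$oui
  rot[4] = eeooeuieeao$ouie
  rot[5] = eooeuieeao$ouiee
  rot[6] = ooeuieeao$ouieee
  rot[7] = oeuieeao$ouieeeo
  rot[8] = euieeao$ouieeeoo
  rot[9] = uieeao$ouieeeooe
  rot[10] = ieeao$ouieeeooeu
  rot[11] = eeao$ouieeeooeui
  rot[12] = eao$ouieeeooeuie
  rot[13] = ao$ouieeeooeuiee
  rot[14] = o$ouieeeooeuieea
  rot[15] = $ouieeeooeuieeao
Sorted (with $ < everything):
  sorted[0] = $ouieeeooeuieeao
  sorted[1] = ao$ouieeeooeuiee
  sorted[2] = eao$ouieeeooeuie
  sorted[3] = eeao$ouieeeooeui
  sorted[4] = eeeooeuieeao$oui
  sorted[5] = eeooeuieeao$ouie
  sorted[6] = eooeuieeao$ouiee
  sorted[7] = euieeao$ouieeeoo
  sorted[8] = ieeao$ouieeeooeu
  sorted[9] = ieeeooeuieeao$ou
  sorted[10] = o$ouieeeooeuieea
  sorted[11] = oeuieeao$ouieeeo
  sorted[12] = ooeuieeao$ouieee
  sorted[13] = ouieeeooeuieeao$
  sorted[14] = uieeao$ouieeeooe
  sorted[15] = uieeeooeuieeao$o
sorted[14] = uieeao$ouieeeooe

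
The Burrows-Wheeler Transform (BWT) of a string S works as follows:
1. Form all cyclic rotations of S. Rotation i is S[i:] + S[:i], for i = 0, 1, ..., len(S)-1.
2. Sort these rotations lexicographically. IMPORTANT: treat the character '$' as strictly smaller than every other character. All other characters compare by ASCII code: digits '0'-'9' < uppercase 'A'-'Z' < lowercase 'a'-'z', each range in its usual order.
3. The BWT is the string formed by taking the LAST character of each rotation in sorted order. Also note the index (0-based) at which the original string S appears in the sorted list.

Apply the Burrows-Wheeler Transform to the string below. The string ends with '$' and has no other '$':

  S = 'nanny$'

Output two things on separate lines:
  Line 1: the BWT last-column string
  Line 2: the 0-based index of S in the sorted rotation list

Answer: yn$ann
2

Derivation:
All 6 rotations (rotation i = S[i:]+S[:i]):
  rot[0] = nanny$
  rot[1] = anny$n
  rot[2] = nny$na
  rot[3] = ny$nan
  rot[4] = y$nann
  rot[5] = $nanny
Sorted (with $ < everything):
  sorted[0] = $nanny  (last char: 'y')
  sorted[1] = anny$n  (last char: 'n')
  sorted[2] = nanny$  (last char: '$')
  sorted[3] = nny$na  (last char: 'a')
  sorted[4] = ny$nan  (last char: 'n')
  sorted[5] = y$nann  (last char: 'n')
Last column: yn$ann
Original string S is at sorted index 2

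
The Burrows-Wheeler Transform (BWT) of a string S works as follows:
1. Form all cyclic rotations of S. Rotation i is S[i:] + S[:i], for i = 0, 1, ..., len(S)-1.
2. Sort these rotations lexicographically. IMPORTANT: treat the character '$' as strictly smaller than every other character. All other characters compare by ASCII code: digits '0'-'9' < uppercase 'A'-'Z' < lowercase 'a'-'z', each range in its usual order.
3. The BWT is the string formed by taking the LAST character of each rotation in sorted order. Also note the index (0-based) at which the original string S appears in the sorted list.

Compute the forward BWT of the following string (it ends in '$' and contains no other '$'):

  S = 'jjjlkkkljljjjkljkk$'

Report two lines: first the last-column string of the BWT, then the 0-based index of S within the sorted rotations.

All 19 rotations (rotation i = S[i:]+S[:i]):
  rot[0] = jjjlkkkljljjjkljkk$
  rot[1] = jjlkkkljljjjkljkk$j
  rot[2] = jlkkkljljjjkljkk$jj
  rot[3] = lkkkljljjjkljkk$jjj
  rot[4] = kkkljljjjkljkk$jjjl
  rot[5] = kkljljjjkljkk$jjjlk
  rot[6] = kljljjjkljkk$jjjlkk
  rot[7] = ljljjjkljkk$jjjlkkk
  rot[8] = jljjjkljkk$jjjlkkkl
  rot[9] = ljjjkljkk$jjjlkkklj
  rot[10] = jjjkljkk$jjjlkkkljl
  rot[11] = jjkljkk$jjjlkkkljlj
  rot[12] = jkljkk$jjjlkkkljljj
  rot[13] = kljkk$jjjlkkkljljjj
  rot[14] = ljkk$jjjlkkkljljjjk
  rot[15] = jkk$jjjlkkkljljjjkl
  rot[16] = kk$jjjlkkkljljjjklj
  rot[17] = k$jjjlkkkljljjjkljk
  rot[18] = $jjjlkkkljljjjkljkk
Sorted (with $ < everything):
  sorted[0] = $jjjlkkkljljjjkljkk  (last char: 'k')
  sorted[1] = jjjkljkk$jjjlkkkljl  (last char: 'l')
  sorted[2] = jjjlkkkljljjjkljkk$  (last char: '$')
  sorted[3] = jjkljkk$jjjlkkkljlj  (last char: 'j')
  sorted[4] = jjlkkkljljjjkljkk$j  (last char: 'j')
  sorted[5] = jkk$jjjlkkkljljjjkl  (last char: 'l')
  sorted[6] = jkljkk$jjjlkkkljljj  (last char: 'j')
  sorted[7] = jljjjkljkk$jjjlkkkl  (last char: 'l')
  sorted[8] = jlkkkljljjjkljkk$jj  (last char: 'j')
  sorted[9] = k$jjjlkkkljljjjkljk  (last char: 'k')
  sorted[10] = kk$jjjlkkkljljjjklj  (last char: 'j')
  sorted[11] = kkkljljjjkljkk$jjjl  (last char: 'l')
  sorted[12] = kkljljjjkljkk$jjjlk  (last char: 'k')
  sorted[13] = kljkk$jjjlkkkljljjj  (last char: 'j')
  sorted[14] = kljljjjkljkk$jjjlkk  (last char: 'k')
  sorted[15] = ljjjkljkk$jjjlkkklj  (last char: 'j')
  sorted[16] = ljkk$jjjlkkkljljjjk  (last char: 'k')
  sorted[17] = ljljjjkljkk$jjjlkkk  (last char: 'k')
  sorted[18] = lkkkljljjjkljkk$jjj  (last char: 'j')
Last column: kl$jjljljkjlkjkjkkj
Original string S is at sorted index 2

Answer: kl$jjljljkjlkjkjkkj
2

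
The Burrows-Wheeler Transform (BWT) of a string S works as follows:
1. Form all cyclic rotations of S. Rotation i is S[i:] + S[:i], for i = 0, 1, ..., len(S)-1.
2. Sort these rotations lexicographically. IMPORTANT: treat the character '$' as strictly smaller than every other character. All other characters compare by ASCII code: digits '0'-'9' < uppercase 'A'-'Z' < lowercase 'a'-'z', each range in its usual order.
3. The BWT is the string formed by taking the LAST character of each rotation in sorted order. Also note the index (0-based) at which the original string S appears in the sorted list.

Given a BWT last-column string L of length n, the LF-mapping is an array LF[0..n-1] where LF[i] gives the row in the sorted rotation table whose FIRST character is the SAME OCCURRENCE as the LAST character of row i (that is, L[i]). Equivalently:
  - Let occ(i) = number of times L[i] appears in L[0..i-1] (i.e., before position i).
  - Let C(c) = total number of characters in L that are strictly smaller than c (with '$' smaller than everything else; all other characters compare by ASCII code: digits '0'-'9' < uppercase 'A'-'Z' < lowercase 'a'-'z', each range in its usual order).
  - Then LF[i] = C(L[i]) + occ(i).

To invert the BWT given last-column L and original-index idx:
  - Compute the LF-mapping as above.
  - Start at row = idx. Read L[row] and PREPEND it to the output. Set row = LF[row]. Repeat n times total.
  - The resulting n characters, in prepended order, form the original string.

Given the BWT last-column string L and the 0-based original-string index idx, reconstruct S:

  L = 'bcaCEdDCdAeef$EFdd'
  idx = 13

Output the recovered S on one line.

Answer: dedEDEdfdaCCFecAb$

Derivation:
LF mapping: 9 10 8 2 5 11 4 3 12 1 15 16 17 0 6 7 13 14
Walk LF starting at row 13, prepending L[row]:
  step 1: row=13, L[13]='$', prepend. Next row=LF[13]=0
  step 2: row=0, L[0]='b', prepend. Next row=LF[0]=9
  step 3: row=9, L[9]='A', prepend. Next row=LF[9]=1
  step 4: row=1, L[1]='c', prepend. Next row=LF[1]=10
  step 5: row=10, L[10]='e', prepend. Next row=LF[10]=15
  step 6: row=15, L[15]='F', prepend. Next row=LF[15]=7
  step 7: row=7, L[7]='C', prepend. Next row=LF[7]=3
  step 8: row=3, L[3]='C', prepend. Next row=LF[3]=2
  step 9: row=2, L[2]='a', prepend. Next row=LF[2]=8
  step 10: row=8, L[8]='d', prepend. Next row=LF[8]=12
  step 11: row=12, L[12]='f', prepend. Next row=LF[12]=17
  step 12: row=17, L[17]='d', prepend. Next row=LF[17]=14
  step 13: row=14, L[14]='E', prepend. Next row=LF[14]=6
  step 14: row=6, L[6]='D', prepend. Next row=LF[6]=4
  step 15: row=4, L[4]='E', prepend. Next row=LF[4]=5
  step 16: row=5, L[5]='d', prepend. Next row=LF[5]=11
  step 17: row=11, L[11]='e', prepend. Next row=LF[11]=16
  step 18: row=16, L[16]='d', prepend. Next row=LF[16]=13
Reversed output: dedEDEdfdaCCFecAb$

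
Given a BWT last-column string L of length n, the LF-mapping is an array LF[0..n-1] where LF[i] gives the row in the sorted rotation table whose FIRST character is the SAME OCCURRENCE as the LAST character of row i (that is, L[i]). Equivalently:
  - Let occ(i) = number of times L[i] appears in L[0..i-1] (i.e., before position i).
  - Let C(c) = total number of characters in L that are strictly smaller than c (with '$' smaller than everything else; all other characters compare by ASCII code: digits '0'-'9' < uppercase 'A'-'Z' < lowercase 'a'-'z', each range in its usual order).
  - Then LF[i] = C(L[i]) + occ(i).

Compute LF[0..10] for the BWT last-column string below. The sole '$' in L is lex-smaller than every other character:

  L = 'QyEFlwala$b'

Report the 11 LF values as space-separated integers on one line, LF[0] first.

Answer: 3 10 1 2 7 9 4 8 5 0 6

Derivation:
Char counts: '$':1, 'E':1, 'F':1, 'Q':1, 'a':2, 'b':1, 'l':2, 'w':1, 'y':1
C (first-col start): C('$')=0, C('E')=1, C('F')=2, C('Q')=3, C('a')=4, C('b')=6, C('l')=7, C('w')=9, C('y')=10
L[0]='Q': occ=0, LF[0]=C('Q')+0=3+0=3
L[1]='y': occ=0, LF[1]=C('y')+0=10+0=10
L[2]='E': occ=0, LF[2]=C('E')+0=1+0=1
L[3]='F': occ=0, LF[3]=C('F')+0=2+0=2
L[4]='l': occ=0, LF[4]=C('l')+0=7+0=7
L[5]='w': occ=0, LF[5]=C('w')+0=9+0=9
L[6]='a': occ=0, LF[6]=C('a')+0=4+0=4
L[7]='l': occ=1, LF[7]=C('l')+1=7+1=8
L[8]='a': occ=1, LF[8]=C('a')+1=4+1=5
L[9]='$': occ=0, LF[9]=C('$')+0=0+0=0
L[10]='b': occ=0, LF[10]=C('b')+0=6+0=6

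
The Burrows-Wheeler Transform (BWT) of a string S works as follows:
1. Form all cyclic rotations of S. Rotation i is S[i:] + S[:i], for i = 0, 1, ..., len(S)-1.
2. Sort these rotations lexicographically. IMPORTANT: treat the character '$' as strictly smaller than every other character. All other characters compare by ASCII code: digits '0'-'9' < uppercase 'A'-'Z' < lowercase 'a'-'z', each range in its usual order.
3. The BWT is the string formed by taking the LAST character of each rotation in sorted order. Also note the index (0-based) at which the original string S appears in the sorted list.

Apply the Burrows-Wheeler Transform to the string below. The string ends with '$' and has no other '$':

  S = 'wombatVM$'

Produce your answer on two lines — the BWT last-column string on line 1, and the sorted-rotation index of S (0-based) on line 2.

All 9 rotations (rotation i = S[i:]+S[:i]):
  rot[0] = wombatVM$
  rot[1] = ombatVM$w
  rot[2] = mbatVM$wo
  rot[3] = batVM$wom
  rot[4] = atVM$womb
  rot[5] = tVM$womba
  rot[6] = VM$wombat
  rot[7] = M$wombatV
  rot[8] = $wombatVM
Sorted (with $ < everything):
  sorted[0] = $wombatVM  (last char: 'M')
  sorted[1] = M$wombatV  (last char: 'V')
  sorted[2] = VM$wombat  (last char: 't')
  sorted[3] = atVM$womb  (last char: 'b')
  sorted[4] = batVM$wom  (last char: 'm')
  sorted[5] = mbatVM$wo  (last char: 'o')
  sorted[6] = ombatVM$w  (last char: 'w')
  sorted[7] = tVM$womba  (last char: 'a')
  sorted[8] = wombatVM$  (last char: '$')
Last column: MVtbmowa$
Original string S is at sorted index 8

Answer: MVtbmowa$
8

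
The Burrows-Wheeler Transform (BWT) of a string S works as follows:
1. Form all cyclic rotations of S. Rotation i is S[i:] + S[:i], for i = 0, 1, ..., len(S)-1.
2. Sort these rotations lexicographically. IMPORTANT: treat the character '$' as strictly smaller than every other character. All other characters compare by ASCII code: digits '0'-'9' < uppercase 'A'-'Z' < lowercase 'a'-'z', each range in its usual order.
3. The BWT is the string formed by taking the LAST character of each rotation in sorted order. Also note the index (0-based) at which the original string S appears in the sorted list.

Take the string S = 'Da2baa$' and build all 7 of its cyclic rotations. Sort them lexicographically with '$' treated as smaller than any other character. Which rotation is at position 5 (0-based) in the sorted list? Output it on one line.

All 7 rotations (rotation i = S[i:]+S[:i]):
  rot[0] = Da2baa$
  rot[1] = a2baa$D
  rot[2] = 2baa$Da
  rot[3] = baa$Da2
  rot[4] = aa$Da2b
  rot[5] = a$Da2ba
  rot[6] = $Da2baa
Sorted (with $ < everything):
  sorted[0] = $Da2baa
  sorted[1] = 2baa$Da
  sorted[2] = Da2baa$
  sorted[3] = a$Da2ba
  sorted[4] = a2baa$D
  sorted[5] = aa$Da2b
  sorted[6] = baa$Da2
sorted[5] = aa$Da2b

Answer: aa$Da2b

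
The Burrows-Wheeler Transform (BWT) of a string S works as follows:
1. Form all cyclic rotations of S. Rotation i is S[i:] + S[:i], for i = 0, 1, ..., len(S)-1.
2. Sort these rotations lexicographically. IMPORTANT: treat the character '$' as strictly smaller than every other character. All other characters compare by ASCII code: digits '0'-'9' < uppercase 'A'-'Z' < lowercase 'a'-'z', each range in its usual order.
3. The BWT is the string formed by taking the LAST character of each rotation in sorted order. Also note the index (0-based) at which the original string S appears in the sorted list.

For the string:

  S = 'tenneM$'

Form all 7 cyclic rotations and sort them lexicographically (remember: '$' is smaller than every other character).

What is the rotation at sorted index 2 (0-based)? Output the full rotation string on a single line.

All 7 rotations (rotation i = S[i:]+S[:i]):
  rot[0] = tenneM$
  rot[1] = enneM$t
  rot[2] = nneM$te
  rot[3] = neM$ten
  rot[4] = eM$tenn
  rot[5] = M$tenne
  rot[6] = $tenneM
Sorted (with $ < everything):
  sorted[0] = $tenneM
  sorted[1] = M$tenne
  sorted[2] = eM$tenn
  sorted[3] = enneM$t
  sorted[4] = neM$ten
  sorted[5] = nneM$te
  sorted[6] = tenneM$
sorted[2] = eM$tenn

Answer: eM$tenn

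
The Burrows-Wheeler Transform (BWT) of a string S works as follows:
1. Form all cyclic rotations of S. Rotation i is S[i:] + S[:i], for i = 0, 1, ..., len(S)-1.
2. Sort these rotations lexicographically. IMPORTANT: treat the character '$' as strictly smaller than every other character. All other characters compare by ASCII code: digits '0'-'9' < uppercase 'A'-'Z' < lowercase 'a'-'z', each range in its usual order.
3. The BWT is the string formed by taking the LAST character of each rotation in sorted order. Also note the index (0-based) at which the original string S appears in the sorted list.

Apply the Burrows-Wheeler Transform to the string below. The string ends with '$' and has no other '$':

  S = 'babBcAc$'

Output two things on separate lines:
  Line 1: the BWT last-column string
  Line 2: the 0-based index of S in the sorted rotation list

All 8 rotations (rotation i = S[i:]+S[:i]):
  rot[0] = babBcAc$
  rot[1] = abBcAc$b
  rot[2] = bBcAc$ba
  rot[3] = BcAc$bab
  rot[4] = cAc$babB
  rot[5] = Ac$babBc
  rot[6] = c$babBcA
  rot[7] = $babBcAc
Sorted (with $ < everything):
  sorted[0] = $babBcAc  (last char: 'c')
  sorted[1] = Ac$babBc  (last char: 'c')
  sorted[2] = BcAc$bab  (last char: 'b')
  sorted[3] = abBcAc$b  (last char: 'b')
  sorted[4] = bBcAc$ba  (last char: 'a')
  sorted[5] = babBcAc$  (last char: '$')
  sorted[6] = c$babBcA  (last char: 'A')
  sorted[7] = cAc$babB  (last char: 'B')
Last column: ccbba$AB
Original string S is at sorted index 5

Answer: ccbba$AB
5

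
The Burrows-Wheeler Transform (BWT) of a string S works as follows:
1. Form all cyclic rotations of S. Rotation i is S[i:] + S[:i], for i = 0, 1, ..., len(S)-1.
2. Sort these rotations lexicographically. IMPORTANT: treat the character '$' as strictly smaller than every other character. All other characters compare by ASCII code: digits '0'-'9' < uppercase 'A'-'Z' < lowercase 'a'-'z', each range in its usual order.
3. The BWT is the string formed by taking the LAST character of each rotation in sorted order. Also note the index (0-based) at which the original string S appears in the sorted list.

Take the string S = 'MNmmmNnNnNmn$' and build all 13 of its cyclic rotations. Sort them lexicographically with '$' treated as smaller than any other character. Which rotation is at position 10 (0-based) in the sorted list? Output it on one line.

Answer: n$MNmmmNnNnNm

Derivation:
All 13 rotations (rotation i = S[i:]+S[:i]):
  rot[0] = MNmmmNnNnNmn$
  rot[1] = NmmmNnNnNmn$M
  rot[2] = mmmNnNnNmn$MN
  rot[3] = mmNnNnNmn$MNm
  rot[4] = mNnNnNmn$MNmm
  rot[5] = NnNnNmn$MNmmm
  rot[6] = nNnNmn$MNmmmN
  rot[7] = NnNmn$MNmmmNn
  rot[8] = nNmn$MNmmmNnN
  rot[9] = Nmn$MNmmmNnNn
  rot[10] = mn$MNmmmNnNnN
  rot[11] = n$MNmmmNnNnNm
  rot[12] = $MNmmmNnNnNmn
Sorted (with $ < everything):
  sorted[0] = $MNmmmNnNnNmn
  sorted[1] = MNmmmNnNnNmn$
  sorted[2] = NmmmNnNnNmn$M
  sorted[3] = Nmn$MNmmmNnNn
  sorted[4] = NnNmn$MNmmmNn
  sorted[5] = NnNnNmn$MNmmm
  sorted[6] = mNnNnNmn$MNmm
  sorted[7] = mmNnNnNmn$MNm
  sorted[8] = mmmNnNnNmn$MN
  sorted[9] = mn$MNmmmNnNnN
  sorted[10] = n$MNmmmNnNnNm
  sorted[11] = nNmn$MNmmmNnN
  sorted[12] = nNnNmn$MNmmmN
sorted[10] = n$MNmmmNnNnNm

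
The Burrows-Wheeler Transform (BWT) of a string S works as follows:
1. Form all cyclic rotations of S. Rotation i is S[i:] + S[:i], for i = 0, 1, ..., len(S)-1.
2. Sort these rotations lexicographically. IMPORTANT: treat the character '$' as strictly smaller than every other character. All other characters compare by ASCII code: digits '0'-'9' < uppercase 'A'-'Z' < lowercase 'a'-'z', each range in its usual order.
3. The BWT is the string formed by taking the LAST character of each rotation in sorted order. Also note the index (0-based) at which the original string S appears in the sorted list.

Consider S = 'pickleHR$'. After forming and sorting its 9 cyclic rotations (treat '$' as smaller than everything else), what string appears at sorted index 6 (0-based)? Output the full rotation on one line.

All 9 rotations (rotation i = S[i:]+S[:i]):
  rot[0] = pickleHR$
  rot[1] = ickleHR$p
  rot[2] = ckleHR$pi
  rot[3] = kleHR$pic
  rot[4] = leHR$pick
  rot[5] = eHR$pickl
  rot[6] = HR$pickle
  rot[7] = R$pickleH
  rot[8] = $pickleHR
Sorted (with $ < everything):
  sorted[0] = $pickleHR
  sorted[1] = HR$pickle
  sorted[2] = R$pickleH
  sorted[3] = ckleHR$pi
  sorted[4] = eHR$pickl
  sorted[5] = ickleHR$p
  sorted[6] = kleHR$pic
  sorted[7] = leHR$pick
  sorted[8] = pickleHR$
sorted[6] = kleHR$pic

Answer: kleHR$pic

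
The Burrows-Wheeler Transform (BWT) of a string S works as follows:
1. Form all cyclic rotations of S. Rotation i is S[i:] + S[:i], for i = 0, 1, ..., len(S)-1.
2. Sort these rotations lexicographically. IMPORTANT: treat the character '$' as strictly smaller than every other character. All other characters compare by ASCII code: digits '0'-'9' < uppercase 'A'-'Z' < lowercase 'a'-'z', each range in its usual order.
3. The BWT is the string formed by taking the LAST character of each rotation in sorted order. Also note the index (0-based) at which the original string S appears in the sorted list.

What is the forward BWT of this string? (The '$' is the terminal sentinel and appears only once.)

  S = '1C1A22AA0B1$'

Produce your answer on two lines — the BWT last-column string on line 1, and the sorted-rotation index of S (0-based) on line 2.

All 12 rotations (rotation i = S[i:]+S[:i]):
  rot[0] = 1C1A22AA0B1$
  rot[1] = C1A22AA0B1$1
  rot[2] = 1A22AA0B1$1C
  rot[3] = A22AA0B1$1C1
  rot[4] = 22AA0B1$1C1A
  rot[5] = 2AA0B1$1C1A2
  rot[6] = AA0B1$1C1A22
  rot[7] = A0B1$1C1A22A
  rot[8] = 0B1$1C1A22AA
  rot[9] = B1$1C1A22AA0
  rot[10] = 1$1C1A22AA0B
  rot[11] = $1C1A22AA0B1
Sorted (with $ < everything):
  sorted[0] = $1C1A22AA0B1  (last char: '1')
  sorted[1] = 0B1$1C1A22AA  (last char: 'A')
  sorted[2] = 1$1C1A22AA0B  (last char: 'B')
  sorted[3] = 1A22AA0B1$1C  (last char: 'C')
  sorted[4] = 1C1A22AA0B1$  (last char: '$')
  sorted[5] = 22AA0B1$1C1A  (last char: 'A')
  sorted[6] = 2AA0B1$1C1A2  (last char: '2')
  sorted[7] = A0B1$1C1A22A  (last char: 'A')
  sorted[8] = A22AA0B1$1C1  (last char: '1')
  sorted[9] = AA0B1$1C1A22  (last char: '2')
  sorted[10] = B1$1C1A22AA0  (last char: '0')
  sorted[11] = C1A22AA0B1$1  (last char: '1')
Last column: 1ABC$A2A1201
Original string S is at sorted index 4

Answer: 1ABC$A2A1201
4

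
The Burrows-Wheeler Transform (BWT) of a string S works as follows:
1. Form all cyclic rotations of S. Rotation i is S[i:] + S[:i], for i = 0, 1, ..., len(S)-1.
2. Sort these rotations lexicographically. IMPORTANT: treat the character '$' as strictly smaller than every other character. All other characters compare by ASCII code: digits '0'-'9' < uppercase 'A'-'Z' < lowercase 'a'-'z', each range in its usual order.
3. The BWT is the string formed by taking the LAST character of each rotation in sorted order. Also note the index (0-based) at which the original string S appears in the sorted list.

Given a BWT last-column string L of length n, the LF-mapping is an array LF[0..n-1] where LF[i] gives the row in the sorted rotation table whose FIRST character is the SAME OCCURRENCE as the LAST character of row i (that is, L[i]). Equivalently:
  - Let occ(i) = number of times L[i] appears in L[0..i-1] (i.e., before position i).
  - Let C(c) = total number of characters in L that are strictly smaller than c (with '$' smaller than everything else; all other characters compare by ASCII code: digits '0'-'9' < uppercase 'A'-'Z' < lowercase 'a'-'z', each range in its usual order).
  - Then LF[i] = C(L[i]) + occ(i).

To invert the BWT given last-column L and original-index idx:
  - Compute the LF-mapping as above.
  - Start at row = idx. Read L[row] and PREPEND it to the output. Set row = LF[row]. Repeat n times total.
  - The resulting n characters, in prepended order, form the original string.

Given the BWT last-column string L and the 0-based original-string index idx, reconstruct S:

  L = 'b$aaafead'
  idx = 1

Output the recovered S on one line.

LF mapping: 5 0 1 2 3 8 7 4 6
Walk LF starting at row 1, prepending L[row]:
  step 1: row=1, L[1]='$', prepend. Next row=LF[1]=0
  step 2: row=0, L[0]='b', prepend. Next row=LF[0]=5
  step 3: row=5, L[5]='f', prepend. Next row=LF[5]=8
  step 4: row=8, L[8]='d', prepend. Next row=LF[8]=6
  step 5: row=6, L[6]='e', prepend. Next row=LF[6]=7
  step 6: row=7, L[7]='a', prepend. Next row=LF[7]=4
  step 7: row=4, L[4]='a', prepend. Next row=LF[4]=3
  step 8: row=3, L[3]='a', prepend. Next row=LF[3]=2
  step 9: row=2, L[2]='a', prepend. Next row=LF[2]=1
Reversed output: aaaaedfb$

Answer: aaaaedfb$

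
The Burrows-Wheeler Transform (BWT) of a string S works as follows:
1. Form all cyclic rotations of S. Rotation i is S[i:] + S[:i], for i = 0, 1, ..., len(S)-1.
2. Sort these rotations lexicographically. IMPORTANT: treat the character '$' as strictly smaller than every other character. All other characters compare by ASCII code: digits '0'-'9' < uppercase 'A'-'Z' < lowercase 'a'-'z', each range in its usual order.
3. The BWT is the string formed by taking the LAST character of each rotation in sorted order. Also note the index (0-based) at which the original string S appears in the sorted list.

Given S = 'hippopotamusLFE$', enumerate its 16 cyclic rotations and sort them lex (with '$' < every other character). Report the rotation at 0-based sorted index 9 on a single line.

Answer: otamusLFE$hippop

Derivation:
All 16 rotations (rotation i = S[i:]+S[:i]):
  rot[0] = hippopotamusLFE$
  rot[1] = ippopotamusLFE$h
  rot[2] = ppopotamusLFE$hi
  rot[3] = popotamusLFE$hip
  rot[4] = opotamusLFE$hipp
  rot[5] = potamusLFE$hippo
  rot[6] = otamusLFE$hippop
  rot[7] = tamusLFE$hippopo
  rot[8] = amusLFE$hippopot
  rot[9] = musLFE$hippopota
  rot[10] = usLFE$hippopotam
  rot[11] = sLFE$hippopotamu
  rot[12] = LFE$hippopotamus
  rot[13] = FE$hippopotamusL
  rot[14] = E$hippopotamusLF
  rot[15] = $hippopotamusLFE
Sorted (with $ < everything):
  sorted[0] = $hippopotamusLFE
  sorted[1] = E$hippopotamusLF
  sorted[2] = FE$hippopotamusL
  sorted[3] = LFE$hippopotamus
  sorted[4] = amusLFE$hippopot
  sorted[5] = hippopotamusLFE$
  sorted[6] = ippopotamusLFE$h
  sorted[7] = musLFE$hippopota
  sorted[8] = opotamusLFE$hipp
  sorted[9] = otamusLFE$hippop
  sorted[10] = popotamusLFE$hip
  sorted[11] = potamusLFE$hippo
  sorted[12] = ppopotamusLFE$hi
  sorted[13] = sLFE$hippopotamu
  sorted[14] = tamusLFE$hippopo
  sorted[15] = usLFE$hippopotam
sorted[9] = otamusLFE$hippop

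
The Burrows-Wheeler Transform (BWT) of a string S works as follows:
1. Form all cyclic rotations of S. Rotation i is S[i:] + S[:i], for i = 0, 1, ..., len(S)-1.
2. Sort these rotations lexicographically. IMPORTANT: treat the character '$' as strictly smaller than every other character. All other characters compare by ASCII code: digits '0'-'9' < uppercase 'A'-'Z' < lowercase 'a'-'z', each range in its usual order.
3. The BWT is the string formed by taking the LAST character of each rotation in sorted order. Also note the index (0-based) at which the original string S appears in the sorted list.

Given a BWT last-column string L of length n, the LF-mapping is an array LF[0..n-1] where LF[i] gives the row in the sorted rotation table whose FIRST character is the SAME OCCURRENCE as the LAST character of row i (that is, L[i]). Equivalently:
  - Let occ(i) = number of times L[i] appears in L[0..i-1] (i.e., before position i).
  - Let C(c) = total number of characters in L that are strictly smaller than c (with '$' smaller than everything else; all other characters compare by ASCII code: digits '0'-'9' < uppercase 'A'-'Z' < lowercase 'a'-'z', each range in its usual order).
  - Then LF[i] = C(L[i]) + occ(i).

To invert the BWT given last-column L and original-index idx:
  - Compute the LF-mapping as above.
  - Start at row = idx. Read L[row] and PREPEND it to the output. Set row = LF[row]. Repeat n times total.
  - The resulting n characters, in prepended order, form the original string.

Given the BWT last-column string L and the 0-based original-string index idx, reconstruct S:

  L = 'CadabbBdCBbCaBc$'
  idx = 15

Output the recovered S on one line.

LF mapping: 4 7 14 8 10 11 1 15 5 2 12 6 9 3 13 0
Walk LF starting at row 15, prepending L[row]:
  step 1: row=15, L[15]='$', prepend. Next row=LF[15]=0
  step 2: row=0, L[0]='C', prepend. Next row=LF[0]=4
  step 3: row=4, L[4]='b', prepend. Next row=LF[4]=10
  step 4: row=10, L[10]='b', prepend. Next row=LF[10]=12
  step 5: row=12, L[12]='a', prepend. Next row=LF[12]=9
  step 6: row=9, L[9]='B', prepend. Next row=LF[9]=2
  step 7: row=2, L[2]='d', prepend. Next row=LF[2]=14
  step 8: row=14, L[14]='c', prepend. Next row=LF[14]=13
  step 9: row=13, L[13]='B', prepend. Next row=LF[13]=3
  step 10: row=3, L[3]='a', prepend. Next row=LF[3]=8
  step 11: row=8, L[8]='C', prepend. Next row=LF[8]=5
  step 12: row=5, L[5]='b', prepend. Next row=LF[5]=11
  step 13: row=11, L[11]='C', prepend. Next row=LF[11]=6
  step 14: row=6, L[6]='B', prepend. Next row=LF[6]=1
  step 15: row=1, L[1]='a', prepend. Next row=LF[1]=7
  step 16: row=7, L[7]='d', prepend. Next row=LF[7]=15
Reversed output: daBCbCaBcdBabbC$

Answer: daBCbCaBcdBabbC$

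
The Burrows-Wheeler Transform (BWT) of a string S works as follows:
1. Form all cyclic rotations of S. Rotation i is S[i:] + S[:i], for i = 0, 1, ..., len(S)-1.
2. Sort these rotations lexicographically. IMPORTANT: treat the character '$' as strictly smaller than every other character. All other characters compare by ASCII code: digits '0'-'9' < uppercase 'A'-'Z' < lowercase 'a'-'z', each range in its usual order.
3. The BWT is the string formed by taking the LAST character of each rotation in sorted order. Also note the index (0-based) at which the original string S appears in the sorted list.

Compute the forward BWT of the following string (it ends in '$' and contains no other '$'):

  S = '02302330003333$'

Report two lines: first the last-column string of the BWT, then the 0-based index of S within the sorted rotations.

All 15 rotations (rotation i = S[i:]+S[:i]):
  rot[0] = 02302330003333$
  rot[1] = 2302330003333$0
  rot[2] = 302330003333$02
  rot[3] = 02330003333$023
  rot[4] = 2330003333$0230
  rot[5] = 330003333$02302
  rot[6] = 30003333$023023
  rot[7] = 0003333$0230233
  rot[8] = 003333$02302330
  rot[9] = 03333$023023300
  rot[10] = 3333$0230233000
  rot[11] = 333$02302330003
  rot[12] = 33$023023300033
  rot[13] = 3$0230233000333
  rot[14] = $02302330003333
Sorted (with $ < everything):
  sorted[0] = $02302330003333  (last char: '3')
  sorted[1] = 0003333$0230233  (last char: '3')
  sorted[2] = 003333$02302330  (last char: '0')
  sorted[3] = 02302330003333$  (last char: '$')
  sorted[4] = 02330003333$023  (last char: '3')
  sorted[5] = 03333$023023300  (last char: '0')
  sorted[6] = 2302330003333$0  (last char: '0')
  sorted[7] = 2330003333$0230  (last char: '0')
  sorted[8] = 3$0230233000333  (last char: '3')
  sorted[9] = 30003333$023023  (last char: '3')
  sorted[10] = 302330003333$02  (last char: '2')
  sorted[11] = 33$023023300033  (last char: '3')
  sorted[12] = 330003333$02302  (last char: '2')
  sorted[13] = 333$02302330003  (last char: '3')
  sorted[14] = 3333$0230233000  (last char: '0')
Last column: 330$30003323230
Original string S is at sorted index 3

Answer: 330$30003323230
3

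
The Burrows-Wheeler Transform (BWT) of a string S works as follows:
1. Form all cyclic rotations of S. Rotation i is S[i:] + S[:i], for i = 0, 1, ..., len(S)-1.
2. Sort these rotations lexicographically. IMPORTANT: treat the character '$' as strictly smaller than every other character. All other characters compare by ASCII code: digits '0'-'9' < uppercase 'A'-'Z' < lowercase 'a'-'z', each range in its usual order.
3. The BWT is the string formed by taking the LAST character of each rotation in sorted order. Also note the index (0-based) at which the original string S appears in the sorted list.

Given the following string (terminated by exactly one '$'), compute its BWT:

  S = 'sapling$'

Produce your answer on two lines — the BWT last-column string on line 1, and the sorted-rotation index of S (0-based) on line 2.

All 8 rotations (rotation i = S[i:]+S[:i]):
  rot[0] = sapling$
  rot[1] = apling$s
  rot[2] = pling$sa
  rot[3] = ling$sap
  rot[4] = ing$sapl
  rot[5] = ng$sapli
  rot[6] = g$saplin
  rot[7] = $sapling
Sorted (with $ < everything):
  sorted[0] = $sapling  (last char: 'g')
  sorted[1] = apling$s  (last char: 's')
  sorted[2] = g$saplin  (last char: 'n')
  sorted[3] = ing$sapl  (last char: 'l')
  sorted[4] = ling$sap  (last char: 'p')
  sorted[5] = ng$sapli  (last char: 'i')
  sorted[6] = pling$sa  (last char: 'a')
  sorted[7] = sapling$  (last char: '$')
Last column: gsnlpia$
Original string S is at sorted index 7

Answer: gsnlpia$
7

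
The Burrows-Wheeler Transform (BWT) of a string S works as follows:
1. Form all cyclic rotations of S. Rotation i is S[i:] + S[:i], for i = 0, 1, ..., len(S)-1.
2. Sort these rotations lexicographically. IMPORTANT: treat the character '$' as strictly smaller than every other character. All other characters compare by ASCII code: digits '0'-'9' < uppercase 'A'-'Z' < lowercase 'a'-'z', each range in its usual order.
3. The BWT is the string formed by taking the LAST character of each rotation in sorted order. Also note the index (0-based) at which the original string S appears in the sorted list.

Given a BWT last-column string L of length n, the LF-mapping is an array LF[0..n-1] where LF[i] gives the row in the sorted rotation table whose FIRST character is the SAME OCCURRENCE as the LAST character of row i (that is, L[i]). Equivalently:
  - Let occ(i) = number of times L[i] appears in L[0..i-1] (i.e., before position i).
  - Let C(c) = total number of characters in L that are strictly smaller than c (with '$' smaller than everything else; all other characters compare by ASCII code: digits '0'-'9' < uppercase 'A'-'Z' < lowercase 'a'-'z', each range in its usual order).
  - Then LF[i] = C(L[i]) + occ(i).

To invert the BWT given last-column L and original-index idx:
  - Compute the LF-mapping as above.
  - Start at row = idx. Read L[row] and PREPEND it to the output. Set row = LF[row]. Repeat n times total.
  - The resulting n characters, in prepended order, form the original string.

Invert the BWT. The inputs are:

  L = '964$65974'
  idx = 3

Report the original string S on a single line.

Answer: 56644979$

Derivation:
LF mapping: 7 4 1 0 5 3 8 6 2
Walk LF starting at row 3, prepending L[row]:
  step 1: row=3, L[3]='$', prepend. Next row=LF[3]=0
  step 2: row=0, L[0]='9', prepend. Next row=LF[0]=7
  step 3: row=7, L[7]='7', prepend. Next row=LF[7]=6
  step 4: row=6, L[6]='9', prepend. Next row=LF[6]=8
  step 5: row=8, L[8]='4', prepend. Next row=LF[8]=2
  step 6: row=2, L[2]='4', prepend. Next row=LF[2]=1
  step 7: row=1, L[1]='6', prepend. Next row=LF[1]=4
  step 8: row=4, L[4]='6', prepend. Next row=LF[4]=5
  step 9: row=5, L[5]='5', prepend. Next row=LF[5]=3
Reversed output: 56644979$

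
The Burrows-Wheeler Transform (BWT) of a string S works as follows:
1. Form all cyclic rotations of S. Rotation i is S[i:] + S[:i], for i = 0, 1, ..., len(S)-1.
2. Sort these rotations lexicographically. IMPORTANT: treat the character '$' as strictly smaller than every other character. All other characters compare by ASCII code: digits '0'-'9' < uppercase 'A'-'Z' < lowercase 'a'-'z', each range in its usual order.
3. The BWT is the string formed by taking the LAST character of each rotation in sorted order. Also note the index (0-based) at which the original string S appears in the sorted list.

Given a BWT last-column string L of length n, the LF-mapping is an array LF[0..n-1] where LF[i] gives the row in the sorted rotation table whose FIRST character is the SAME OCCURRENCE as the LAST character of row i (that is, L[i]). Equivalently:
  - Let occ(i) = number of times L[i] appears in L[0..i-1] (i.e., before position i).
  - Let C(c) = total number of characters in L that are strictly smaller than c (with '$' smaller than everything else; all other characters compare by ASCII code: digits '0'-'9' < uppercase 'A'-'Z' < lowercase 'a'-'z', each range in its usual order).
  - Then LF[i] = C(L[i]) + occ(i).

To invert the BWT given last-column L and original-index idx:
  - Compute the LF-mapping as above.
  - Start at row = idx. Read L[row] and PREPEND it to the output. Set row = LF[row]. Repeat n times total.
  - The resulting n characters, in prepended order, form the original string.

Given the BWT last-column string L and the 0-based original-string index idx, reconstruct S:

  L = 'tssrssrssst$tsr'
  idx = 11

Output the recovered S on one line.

Answer: stsssssrssrrtt$

Derivation:
LF mapping: 12 4 5 1 6 7 2 8 9 10 13 0 14 11 3
Walk LF starting at row 11, prepending L[row]:
  step 1: row=11, L[11]='$', prepend. Next row=LF[11]=0
  step 2: row=0, L[0]='t', prepend. Next row=LF[0]=12
  step 3: row=12, L[12]='t', prepend. Next row=LF[12]=14
  step 4: row=14, L[14]='r', prepend. Next row=LF[14]=3
  step 5: row=3, L[3]='r', prepend. Next row=LF[3]=1
  step 6: row=1, L[1]='s', prepend. Next row=LF[1]=4
  step 7: row=4, L[4]='s', prepend. Next row=LF[4]=6
  step 8: row=6, L[6]='r', prepend. Next row=LF[6]=2
  step 9: row=2, L[2]='s', prepend. Next row=LF[2]=5
  step 10: row=5, L[5]='s', prepend. Next row=LF[5]=7
  step 11: row=7, L[7]='s', prepend. Next row=LF[7]=8
  step 12: row=8, L[8]='s', prepend. Next row=LF[8]=9
  step 13: row=9, L[9]='s', prepend. Next row=LF[9]=10
  step 14: row=10, L[10]='t', prepend. Next row=LF[10]=13
  step 15: row=13, L[13]='s', prepend. Next row=LF[13]=11
Reversed output: stsssssrssrrtt$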